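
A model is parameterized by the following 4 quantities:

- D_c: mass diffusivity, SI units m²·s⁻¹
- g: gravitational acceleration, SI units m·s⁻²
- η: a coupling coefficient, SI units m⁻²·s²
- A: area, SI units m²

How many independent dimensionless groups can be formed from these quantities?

There are 4 variables and 2 base dimensions (L, T).
The dimension matrix has rank 2.
Independent dimensionless groups: 4 − 2 = 2.

2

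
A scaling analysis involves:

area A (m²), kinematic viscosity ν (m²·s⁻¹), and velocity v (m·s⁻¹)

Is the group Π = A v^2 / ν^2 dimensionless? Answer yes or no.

yes

Sum the exponent of each base dimension across the product:
  M: [A]_M − 2·[ν]_M + 2·[v]_M = (0) − 2·(0) + 2·(0) = 0
  L: [A]_L − 2·[ν]_L + 2·[v]_L = (2) − 2·(2) + 2·(1) = 0
  T: [A]_T − 2·[ν]_T + 2·[v]_T = (0) − 2·(-1) + 2·(-1) = 0
  Θ: [A]_Θ − 2·[ν]_Θ + 2·[v]_Θ = (0) − 2·(0) + 2·(0) = 0
  N: [A]_N − 2·[ν]_N + 2·[v]_N = (0) − 2·(0) + 2·(0) = 0
All base exponents vanish — dimensionless.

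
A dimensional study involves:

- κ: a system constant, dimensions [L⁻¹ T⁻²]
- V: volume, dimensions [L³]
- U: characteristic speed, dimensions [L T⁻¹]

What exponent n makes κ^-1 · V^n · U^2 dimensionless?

Balance the L exponent: (3)·n from V, plus −(-1) + 2·(1) = 3 from the rest, must sum to zero.
3n + 3 = 0, so n = -1.

-1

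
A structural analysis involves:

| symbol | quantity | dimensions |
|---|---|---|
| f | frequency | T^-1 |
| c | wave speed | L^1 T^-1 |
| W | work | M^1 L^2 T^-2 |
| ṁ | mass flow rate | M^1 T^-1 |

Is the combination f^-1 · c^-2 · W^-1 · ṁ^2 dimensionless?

Sum the exponent of each base dimension across the product:
  M: −[f]_M − 2·[c]_M − [W]_M + 2·[ṁ]_M = −(0) − 2·(0) − (1) + 2·(1) = 1
  L: −[f]_L − 2·[c]_L − [W]_L + 2·[ṁ]_L = −(0) − 2·(1) − (2) + 2·(0) = -4
  T: −[f]_T − 2·[c]_T − [W]_T + 2·[ṁ]_T = −(-1) − 2·(-1) − (-2) + 2·(-1) = 3
Net dimensions [M L⁻⁴ T³] ≠ [1] — not dimensionless.

no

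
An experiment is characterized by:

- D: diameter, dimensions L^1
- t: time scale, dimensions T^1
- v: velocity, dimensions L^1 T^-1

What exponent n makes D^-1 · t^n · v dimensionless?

1

Balance the T exponent: (1)·n from t, plus −(0) + (-1) = -1 from the rest, must sum to zero.
n − 1 = 0, so n = 1.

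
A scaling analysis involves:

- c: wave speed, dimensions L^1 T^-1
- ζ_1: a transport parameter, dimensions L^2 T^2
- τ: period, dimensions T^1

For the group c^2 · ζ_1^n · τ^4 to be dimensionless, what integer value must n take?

-1

Balance the L exponent: (2)·n from ζ_1, plus 2·(1) + 4·(0) = 2 from the rest, must sum to zero.
2n + 2 = 0, so n = -1.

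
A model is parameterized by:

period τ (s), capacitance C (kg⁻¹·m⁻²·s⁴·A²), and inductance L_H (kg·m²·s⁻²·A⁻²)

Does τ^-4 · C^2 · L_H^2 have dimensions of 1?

yes

Sum the exponent of each base dimension across the product:
  M: −4·[τ]_M + 2·[C]_M + 2·[L_H]_M = −4·(0) + 2·(-1) + 2·(1) = 0
  L: −4·[τ]_L + 2·[C]_L + 2·[L_H]_L = −4·(0) + 2·(-2) + 2·(2) = 0
  T: −4·[τ]_T + 2·[C]_T + 2·[L_H]_T = −4·(1) + 2·(4) + 2·(-2) = 0
  I: −4·[τ]_I + 2·[C]_I + 2·[L_H]_I = −4·(0) + 2·(2) + 2·(-2) = 0
All base exponents vanish — dimensionless.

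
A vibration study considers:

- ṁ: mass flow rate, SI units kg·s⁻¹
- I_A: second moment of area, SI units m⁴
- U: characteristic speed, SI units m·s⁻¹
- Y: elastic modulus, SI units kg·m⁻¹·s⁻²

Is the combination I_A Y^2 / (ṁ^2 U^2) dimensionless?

yes

Sum the exponent of each base dimension across the product:
  M: −2·[ṁ]_M + [I_A]_M − 2·[U]_M + 2·[Y]_M = −2·(1) + (0) − 2·(0) + 2·(1) = 0
  L: −2·[ṁ]_L + [I_A]_L − 2·[U]_L + 2·[Y]_L = −2·(0) + (4) − 2·(1) + 2·(-1) = 0
  T: −2·[ṁ]_T + [I_A]_T − 2·[U]_T + 2·[Y]_T = −2·(-1) + (0) − 2·(-1) + 2·(-2) = 0
All base exponents vanish — dimensionless.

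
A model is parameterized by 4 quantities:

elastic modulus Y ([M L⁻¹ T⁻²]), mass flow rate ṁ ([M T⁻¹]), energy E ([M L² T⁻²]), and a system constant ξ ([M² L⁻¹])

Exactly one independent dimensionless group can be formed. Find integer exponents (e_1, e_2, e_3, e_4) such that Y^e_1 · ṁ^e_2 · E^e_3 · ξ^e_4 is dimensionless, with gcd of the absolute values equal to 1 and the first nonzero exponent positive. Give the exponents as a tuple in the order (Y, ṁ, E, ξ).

(1, -4, 1, 1)

M: e_1·(1) + e_2·(1) + e_3·(1) + e_4·(2) = 0
L: e_1·(-1) + e_2·(0) + e_3·(2) + e_4·(-1) = 0
T: e_1·(-2) + e_2·(-1) + e_3·(-2) + e_4·(0) = 0
Solving this homogeneous linear system for the smallest-integer solution (first nonzero entry positive) gives (1, -4, 1, 1).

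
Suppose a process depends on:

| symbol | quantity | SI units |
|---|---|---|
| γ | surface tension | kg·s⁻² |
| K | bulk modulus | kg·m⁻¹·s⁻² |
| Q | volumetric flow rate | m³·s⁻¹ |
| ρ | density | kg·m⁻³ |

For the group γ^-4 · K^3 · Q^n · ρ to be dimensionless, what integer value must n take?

Balance the L exponent: (3)·n from Q, plus −4·(0) + 3·(-1) + (-3) = -6 from the rest, must sum to zero.
3n − 6 = 0, so n = 2.

2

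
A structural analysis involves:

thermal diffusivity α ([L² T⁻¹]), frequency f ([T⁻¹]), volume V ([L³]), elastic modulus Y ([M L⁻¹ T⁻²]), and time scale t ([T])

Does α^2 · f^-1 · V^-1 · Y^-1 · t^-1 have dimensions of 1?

no

Sum the exponent of each base dimension across the product:
  M: 2·[α]_M − [f]_M − [V]_M − [Y]_M − [t]_M = 2·(0) − (0) − (0) − (1) − (0) = -1
  L: 2·[α]_L − [f]_L − [V]_L − [Y]_L − [t]_L = 2·(2) − (0) − (3) − (-1) − (0) = 2
  T: 2·[α]_T − [f]_T − [V]_T − [Y]_T − [t]_T = 2·(-1) − (-1) − (0) − (-2) − (1) = 0
Net dimensions [M⁻¹ L²] ≠ [1] — not dimensionless.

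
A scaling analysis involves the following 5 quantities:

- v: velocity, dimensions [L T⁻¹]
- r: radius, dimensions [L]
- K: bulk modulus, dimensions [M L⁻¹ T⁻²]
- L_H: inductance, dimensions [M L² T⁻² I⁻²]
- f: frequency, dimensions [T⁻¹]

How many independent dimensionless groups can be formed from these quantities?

There are 5 variables and 4 base dimensions (M, L, T, I).
The dimension matrix has rank 4.
Independent dimensionless groups: 5 − 4 = 1.

1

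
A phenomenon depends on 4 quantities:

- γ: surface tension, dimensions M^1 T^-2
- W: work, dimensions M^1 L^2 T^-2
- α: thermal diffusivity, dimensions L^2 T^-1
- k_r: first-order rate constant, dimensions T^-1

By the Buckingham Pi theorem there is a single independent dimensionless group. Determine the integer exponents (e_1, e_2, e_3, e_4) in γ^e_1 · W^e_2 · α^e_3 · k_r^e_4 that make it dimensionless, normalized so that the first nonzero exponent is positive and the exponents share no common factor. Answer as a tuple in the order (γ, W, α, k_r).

M: e_1·(1) + e_2·(1) + e_3·(0) + e_4·(0) = 0
L: e_1·(0) + e_2·(2) + e_3·(2) + e_4·(0) = 0
T: e_1·(-2) + e_2·(-2) + e_3·(-1) + e_4·(-1) = 0
Solving this homogeneous linear system for the smallest-integer solution (first nonzero entry positive) gives (1, -1, 1, -1).

(1, -1, 1, -1)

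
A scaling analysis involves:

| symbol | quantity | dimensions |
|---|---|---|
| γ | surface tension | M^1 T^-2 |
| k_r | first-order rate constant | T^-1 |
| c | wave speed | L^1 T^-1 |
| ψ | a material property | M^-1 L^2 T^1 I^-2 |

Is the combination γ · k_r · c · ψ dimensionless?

no

Sum the exponent of each base dimension across the product:
  M: [γ]_M + [k_r]_M + [c]_M + [ψ]_M = (1) + (0) + (0) + (-1) = 0
  L: [γ]_L + [k_r]_L + [c]_L + [ψ]_L = (0) + (0) + (1) + (2) = 3
  T: [γ]_T + [k_r]_T + [c]_T + [ψ]_T = (-2) + (-1) + (-1) + (1) = -3
  I: [γ]_I + [k_r]_I + [c]_I + [ψ]_I = (0) + (0) + (0) + (-2) = -2
Net dimensions [L³ T⁻³ I⁻²] ≠ [1] — not dimensionless.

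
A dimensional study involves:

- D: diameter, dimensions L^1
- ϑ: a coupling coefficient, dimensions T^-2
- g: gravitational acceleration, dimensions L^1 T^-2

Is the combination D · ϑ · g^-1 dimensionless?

Sum the exponent of each base dimension across the product:
  L: [D]_L + [ϑ]_L − [g]_L = (1) + (0) − (1) = 0
  T: [D]_T + [ϑ]_T − [g]_T = (0) + (-2) − (-2) = 0
All base exponents vanish — dimensionless.

yes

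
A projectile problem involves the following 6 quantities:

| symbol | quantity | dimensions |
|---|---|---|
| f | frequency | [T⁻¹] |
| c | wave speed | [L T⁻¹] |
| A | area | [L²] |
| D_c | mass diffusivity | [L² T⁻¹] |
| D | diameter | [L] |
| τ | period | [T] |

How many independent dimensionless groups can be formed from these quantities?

There are 6 variables and 2 base dimensions (L, T).
The dimension matrix has rank 2.
Independent dimensionless groups: 6 − 2 = 4.

4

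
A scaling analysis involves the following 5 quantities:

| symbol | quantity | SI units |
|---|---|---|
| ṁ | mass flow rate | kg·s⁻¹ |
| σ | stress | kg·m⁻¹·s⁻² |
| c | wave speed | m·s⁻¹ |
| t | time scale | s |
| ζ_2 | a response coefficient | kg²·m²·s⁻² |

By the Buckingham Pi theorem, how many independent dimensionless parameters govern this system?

2

There are 5 variables and 3 base dimensions (M, L, T).
The dimension matrix has rank 3.
Independent dimensionless groups: 5 − 3 = 2.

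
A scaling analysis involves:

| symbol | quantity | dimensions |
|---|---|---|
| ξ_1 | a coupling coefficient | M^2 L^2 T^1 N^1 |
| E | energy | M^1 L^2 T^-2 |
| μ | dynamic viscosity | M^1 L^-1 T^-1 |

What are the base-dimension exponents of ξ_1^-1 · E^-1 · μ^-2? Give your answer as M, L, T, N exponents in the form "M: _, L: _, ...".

M: -5, L: -2, T: 3, N: -1

Collect each base-dimension exponent across the product:
  M: −(2) − (1) − 2·(1) = -5
  L: −(2) − (2) − 2·(-1) = -2
  T: −(1) − (-2) − 2·(-1) = 3
  N: −(1) − (0) − 2·(0) = -1
So the dimensions are [M⁻⁵ L⁻² T³ N⁻¹].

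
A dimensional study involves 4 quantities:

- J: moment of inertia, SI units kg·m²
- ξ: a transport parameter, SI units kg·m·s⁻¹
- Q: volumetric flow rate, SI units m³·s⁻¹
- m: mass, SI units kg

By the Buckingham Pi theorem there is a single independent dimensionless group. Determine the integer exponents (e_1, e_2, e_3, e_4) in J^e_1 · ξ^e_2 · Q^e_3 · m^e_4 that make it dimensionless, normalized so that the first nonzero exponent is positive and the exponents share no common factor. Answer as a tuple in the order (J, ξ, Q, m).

M: e_1·(1) + e_2·(1) + e_3·(0) + e_4·(1) = 0
L: e_1·(2) + e_2·(1) + e_3·(3) + e_4·(0) = 0
T: e_1·(0) + e_2·(-1) + e_3·(-1) + e_4·(0) = 0
Solving this homogeneous linear system for the smallest-integer solution (first nonzero entry positive) gives (1, 1, -1, -2).

(1, 1, -1, -2)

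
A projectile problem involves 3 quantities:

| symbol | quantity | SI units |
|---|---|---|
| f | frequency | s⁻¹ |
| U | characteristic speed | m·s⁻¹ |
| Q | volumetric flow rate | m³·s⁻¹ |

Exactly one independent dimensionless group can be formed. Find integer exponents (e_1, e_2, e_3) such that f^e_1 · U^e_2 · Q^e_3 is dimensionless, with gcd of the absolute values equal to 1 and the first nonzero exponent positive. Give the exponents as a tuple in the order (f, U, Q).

(2, -3, 1)

L: e_1·(0) + e_2·(1) + e_3·(3) = 0
T: e_1·(-1) + e_2·(-1) + e_3·(-1) = 0
Solving this homogeneous linear system for the smallest-integer solution (first nonzero entry positive) gives (2, -3, 1).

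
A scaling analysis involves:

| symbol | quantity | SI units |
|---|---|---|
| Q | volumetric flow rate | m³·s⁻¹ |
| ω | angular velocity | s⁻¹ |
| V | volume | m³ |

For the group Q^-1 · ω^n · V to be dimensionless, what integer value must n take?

1

Balance the T exponent: (-1)·n from ω, plus −(-1) + (0) = 1 from the rest, must sum to zero.
−n + 1 = 0, so n = 1.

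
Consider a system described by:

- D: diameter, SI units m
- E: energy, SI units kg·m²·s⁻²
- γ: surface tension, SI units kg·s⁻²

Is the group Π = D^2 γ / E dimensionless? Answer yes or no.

yes

Sum the exponent of each base dimension across the product:
  M: 2·[D]_M − [E]_M + [γ]_M = 2·(0) − (1) + (1) = 0
  L: 2·[D]_L − [E]_L + [γ]_L = 2·(1) − (2) + (0) = 0
  T: 2·[D]_T − [E]_T + [γ]_T = 2·(0) − (-2) + (-2) = 0
  Θ: 2·[D]_Θ − [E]_Θ + [γ]_Θ = 2·(0) − (0) + (0) = 0
All base exponents vanish — dimensionless.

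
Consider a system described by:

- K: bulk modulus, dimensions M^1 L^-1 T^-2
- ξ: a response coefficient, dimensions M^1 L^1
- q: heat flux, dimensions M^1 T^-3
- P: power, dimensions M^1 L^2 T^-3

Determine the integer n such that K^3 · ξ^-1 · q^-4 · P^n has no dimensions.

2

Balance the M exponent: (1)·n from P, plus 3·(1) − (1) − 4·(1) = -2 from the rest, must sum to zero.
n − 2 = 0, so n = 2.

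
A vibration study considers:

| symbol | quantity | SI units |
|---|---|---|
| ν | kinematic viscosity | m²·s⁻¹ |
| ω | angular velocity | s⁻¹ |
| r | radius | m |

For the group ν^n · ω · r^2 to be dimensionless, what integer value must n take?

-1

Balance the L exponent: (2)·n from ν, plus (0) + 2·(1) = 2 from the rest, must sum to zero.
2n + 2 = 0, so n = -1.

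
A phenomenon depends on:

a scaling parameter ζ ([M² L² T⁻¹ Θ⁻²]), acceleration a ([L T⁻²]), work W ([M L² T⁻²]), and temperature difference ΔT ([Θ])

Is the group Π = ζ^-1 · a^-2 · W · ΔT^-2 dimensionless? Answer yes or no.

Sum the exponent of each base dimension across the product:
  M: −[ζ]_M − 2·[a]_M + [W]_M − 2·[ΔT]_M = −(2) − 2·(0) + (1) − 2·(0) = -1
  L: −[ζ]_L − 2·[a]_L + [W]_L − 2·[ΔT]_L = −(2) − 2·(1) + (2) − 2·(0) = -2
  T: −[ζ]_T − 2·[a]_T + [W]_T − 2·[ΔT]_T = −(-1) − 2·(-2) + (-2) − 2·(0) = 3
  Θ: −[ζ]_Θ − 2·[a]_Θ + [W]_Θ − 2·[ΔT]_Θ = −(-2) − 2·(0) + (0) − 2·(1) = 0
Net dimensions [M⁻¹ L⁻² T³] ≠ [1] — not dimensionless.

no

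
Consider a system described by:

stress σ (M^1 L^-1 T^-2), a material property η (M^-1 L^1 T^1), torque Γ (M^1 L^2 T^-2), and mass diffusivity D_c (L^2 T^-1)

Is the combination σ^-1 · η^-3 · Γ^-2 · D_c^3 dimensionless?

Sum the exponent of each base dimension across the product:
  M: −[σ]_M − 3·[η]_M − 2·[Γ]_M + 3·[D_c]_M = −(1) − 3·(-1) − 2·(1) + 3·(0) = 0
  L: −[σ]_L − 3·[η]_L − 2·[Γ]_L + 3·[D_c]_L = −(-1) − 3·(1) − 2·(2) + 3·(2) = 0
  T: −[σ]_T − 3·[η]_T − 2·[Γ]_T + 3·[D_c]_T = −(-2) − 3·(1) − 2·(-2) + 3·(-1) = 0
All base exponents vanish — dimensionless.

yes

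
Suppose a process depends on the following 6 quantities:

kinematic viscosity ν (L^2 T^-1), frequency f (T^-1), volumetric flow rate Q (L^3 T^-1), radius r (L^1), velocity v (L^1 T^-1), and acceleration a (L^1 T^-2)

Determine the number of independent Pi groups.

4

There are 6 variables and 2 base dimensions (L, T).
The dimension matrix has rank 2.
Independent dimensionless groups: 6 − 2 = 4.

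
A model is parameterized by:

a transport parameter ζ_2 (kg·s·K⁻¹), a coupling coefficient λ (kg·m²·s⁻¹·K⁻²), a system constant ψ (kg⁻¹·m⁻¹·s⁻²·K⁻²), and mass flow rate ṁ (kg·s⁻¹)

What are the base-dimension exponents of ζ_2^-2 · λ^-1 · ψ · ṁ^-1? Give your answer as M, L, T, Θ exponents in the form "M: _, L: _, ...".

M: -5, L: -3, T: -2, Θ: 2

Collect each base-dimension exponent across the product:
  M: −2·(1) − (1) + (-1) − (1) = -5
  L: −2·(0) − (2) + (-1) − (0) = -3
  T: −2·(1) − (-1) + (-2) − (-1) = -2
  Θ: −2·(-1) − (-2) + (-2) − (0) = 2
So the dimensions are [M⁻⁵ L⁻³ T⁻² Θ²].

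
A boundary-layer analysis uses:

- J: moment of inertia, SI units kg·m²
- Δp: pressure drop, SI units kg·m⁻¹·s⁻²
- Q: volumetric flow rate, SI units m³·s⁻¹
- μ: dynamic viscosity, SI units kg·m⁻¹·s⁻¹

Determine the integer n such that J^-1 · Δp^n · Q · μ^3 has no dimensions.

Balance the M exponent: (1)·n from Δp, plus −(1) + (0) + 3·(1) = 2 from the rest, must sum to zero.
n + 2 = 0, so n = -2.

-2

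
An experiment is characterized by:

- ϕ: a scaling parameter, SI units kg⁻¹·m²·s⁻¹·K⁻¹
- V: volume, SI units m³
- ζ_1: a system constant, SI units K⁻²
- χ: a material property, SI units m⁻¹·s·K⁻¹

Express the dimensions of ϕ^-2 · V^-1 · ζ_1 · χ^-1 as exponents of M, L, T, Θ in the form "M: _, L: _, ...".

M: 2, L: -6, T: 1, Θ: 1

Collect each base-dimension exponent across the product:
  M: −2·(-1) − (0) + (0) − (0) = 2
  L: −2·(2) − (3) + (0) − (-1) = -6
  T: −2·(-1) − (0) + (0) − (1) = 1
  Θ: −2·(-1) − (0) + (-2) − (-1) = 1
So the dimensions are [M² L⁻⁶ T Θ].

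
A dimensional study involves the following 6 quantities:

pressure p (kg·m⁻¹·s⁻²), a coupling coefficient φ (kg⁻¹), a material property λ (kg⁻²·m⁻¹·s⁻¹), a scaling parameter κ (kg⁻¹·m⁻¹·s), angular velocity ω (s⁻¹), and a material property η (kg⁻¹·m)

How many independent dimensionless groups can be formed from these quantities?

3

There are 6 variables and 3 base dimensions (M, L, T).
The dimension matrix has rank 3.
Independent dimensionless groups: 6 − 3 = 3.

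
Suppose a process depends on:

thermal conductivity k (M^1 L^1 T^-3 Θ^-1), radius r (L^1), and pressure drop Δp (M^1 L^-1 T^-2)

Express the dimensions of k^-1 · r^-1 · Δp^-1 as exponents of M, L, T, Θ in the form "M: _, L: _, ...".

Collect each base-dimension exponent across the product:
  M: −(1) − (0) − (1) = -2
  L: −(1) − (1) − (-1) = -1
  T: −(-3) − (0) − (-2) = 5
  Θ: −(-1) − (0) − (0) = 1
So the dimensions are [M⁻² L⁻¹ T⁵ Θ].

M: -2, L: -1, T: 5, Θ: 1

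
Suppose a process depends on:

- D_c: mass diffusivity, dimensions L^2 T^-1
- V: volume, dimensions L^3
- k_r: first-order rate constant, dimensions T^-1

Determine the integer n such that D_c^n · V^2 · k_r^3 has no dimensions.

-3

Balance the L exponent: (2)·n from D_c, plus 2·(3) + 3·(0) = 6 from the rest, must sum to zero.
2n + 6 = 0, so n = -3.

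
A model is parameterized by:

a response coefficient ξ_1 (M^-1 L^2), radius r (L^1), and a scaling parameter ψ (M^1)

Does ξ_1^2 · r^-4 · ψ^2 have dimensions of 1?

Sum the exponent of each base dimension across the product:
  M: 2·[ξ_1]_M − 4·[r]_M + 2·[ψ]_M = 2·(-1) − 4·(0) + 2·(1) = 0
  L: 2·[ξ_1]_L − 4·[r]_L + 2·[ψ]_L = 2·(2) − 4·(1) + 2·(0) = 0
  T: 2·[ξ_1]_T − 4·[r]_T + 2·[ψ]_T = 2·(0) − 4·(0) + 2·(0) = 0
All base exponents vanish — dimensionless.

yes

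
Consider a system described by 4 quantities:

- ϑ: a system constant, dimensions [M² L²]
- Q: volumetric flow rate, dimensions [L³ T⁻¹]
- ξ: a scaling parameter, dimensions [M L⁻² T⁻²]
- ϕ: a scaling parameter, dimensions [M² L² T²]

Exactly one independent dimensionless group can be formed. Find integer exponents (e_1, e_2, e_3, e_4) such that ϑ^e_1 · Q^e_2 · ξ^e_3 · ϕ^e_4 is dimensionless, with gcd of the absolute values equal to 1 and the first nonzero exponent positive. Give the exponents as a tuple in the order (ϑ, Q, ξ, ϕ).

M: e_1·(2) + e_2·(0) + e_3·(1) + e_4·(2) = 0
L: e_1·(2) + e_2·(3) + e_3·(-2) + e_4·(2) = 0
T: e_1·(0) + e_2·(-1) + e_3·(-2) + e_4·(2) = 0
Solving this homogeneous linear system for the smallest-integer solution (first nonzero entry positive) gives (4, -2, -2, -3).

(4, -2, -2, -3)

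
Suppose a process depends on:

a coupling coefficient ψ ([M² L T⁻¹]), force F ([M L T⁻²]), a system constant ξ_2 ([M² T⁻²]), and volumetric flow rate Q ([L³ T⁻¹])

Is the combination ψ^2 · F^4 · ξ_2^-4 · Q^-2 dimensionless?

Sum the exponent of each base dimension across the product:
  M: 2·[ψ]_M + 4·[F]_M − 4·[ξ_2]_M − 2·[Q]_M = 2·(2) + 4·(1) − 4·(2) − 2·(0) = 0
  L: 2·[ψ]_L + 4·[F]_L − 4·[ξ_2]_L − 2·[Q]_L = 2·(1) + 4·(1) − 4·(0) − 2·(3) = 0
  T: 2·[ψ]_T + 4·[F]_T − 4·[ξ_2]_T − 2·[Q]_T = 2·(-1) + 4·(-2) − 4·(-2) − 2·(-1) = 0
All base exponents vanish — dimensionless.

yes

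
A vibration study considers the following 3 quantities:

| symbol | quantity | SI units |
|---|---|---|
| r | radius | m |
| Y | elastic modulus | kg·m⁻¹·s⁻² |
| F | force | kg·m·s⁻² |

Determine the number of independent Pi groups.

1

There are 3 variables and 3 base dimensions (M, L, T).
The dimension matrix has rank 2 (less than 3: the dimension vectors are linearly dependent).
Independent dimensionless groups: 3 − 2 = 1.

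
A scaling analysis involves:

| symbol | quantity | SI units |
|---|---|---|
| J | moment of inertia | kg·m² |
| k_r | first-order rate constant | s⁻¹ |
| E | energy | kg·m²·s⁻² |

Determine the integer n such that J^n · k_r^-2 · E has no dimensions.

-1

Balance the M exponent: (1)·n from J, plus −2·(0) + (1) = 1 from the rest, must sum to zero.
n + 1 = 0, so n = -1.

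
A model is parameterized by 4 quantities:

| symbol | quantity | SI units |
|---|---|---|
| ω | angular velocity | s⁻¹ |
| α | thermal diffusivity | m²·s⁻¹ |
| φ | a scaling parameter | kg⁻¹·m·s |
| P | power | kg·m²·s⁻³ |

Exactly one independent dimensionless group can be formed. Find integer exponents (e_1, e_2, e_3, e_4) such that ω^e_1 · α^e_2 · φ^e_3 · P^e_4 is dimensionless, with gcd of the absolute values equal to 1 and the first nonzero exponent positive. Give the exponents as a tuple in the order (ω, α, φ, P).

(1, 3, -2, -2)

M: e_1·(0) + e_2·(0) + e_3·(-1) + e_4·(1) = 0
L: e_1·(0) + e_2·(2) + e_3·(1) + e_4·(2) = 0
T: e_1·(-1) + e_2·(-1) + e_3·(1) + e_4·(-3) = 0
Solving this homogeneous linear system for the smallest-integer solution (first nonzero entry positive) gives (1, 3, -2, -2).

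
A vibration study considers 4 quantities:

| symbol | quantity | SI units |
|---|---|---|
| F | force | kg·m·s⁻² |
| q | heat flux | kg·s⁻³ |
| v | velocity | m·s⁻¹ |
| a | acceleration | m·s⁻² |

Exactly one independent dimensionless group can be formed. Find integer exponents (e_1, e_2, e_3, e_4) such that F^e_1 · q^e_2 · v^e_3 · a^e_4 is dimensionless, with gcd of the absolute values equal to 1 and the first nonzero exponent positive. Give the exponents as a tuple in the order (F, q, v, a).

M: e_1·(1) + e_2·(1) + e_3·(0) + e_4·(0) = 0
L: e_1·(1) + e_2·(0) + e_3·(1) + e_4·(1) = 0
T: e_1·(-2) + e_2·(-3) + e_3·(-1) + e_4·(-2) = 0
Solving this homogeneous linear system for the smallest-integer solution (first nonzero entry positive) gives (1, -1, -3, 2).

(1, -1, -3, 2)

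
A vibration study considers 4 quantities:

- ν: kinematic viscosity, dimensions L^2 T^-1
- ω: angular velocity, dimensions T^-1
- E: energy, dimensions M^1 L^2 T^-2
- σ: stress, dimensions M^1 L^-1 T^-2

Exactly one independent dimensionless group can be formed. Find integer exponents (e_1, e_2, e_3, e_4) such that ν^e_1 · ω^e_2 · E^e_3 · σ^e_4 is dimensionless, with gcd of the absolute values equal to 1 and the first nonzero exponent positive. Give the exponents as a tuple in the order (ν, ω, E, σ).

(3, -3, -2, 2)

M: e_1·(0) + e_2·(0) + e_3·(1) + e_4·(1) = 0
L: e_1·(2) + e_2·(0) + e_3·(2) + e_4·(-1) = 0
T: e_1·(-1) + e_2·(-1) + e_3·(-2) + e_4·(-2) = 0
Solving this homogeneous linear system for the smallest-integer solution (first nonzero entry positive) gives (3, -3, -2, 2).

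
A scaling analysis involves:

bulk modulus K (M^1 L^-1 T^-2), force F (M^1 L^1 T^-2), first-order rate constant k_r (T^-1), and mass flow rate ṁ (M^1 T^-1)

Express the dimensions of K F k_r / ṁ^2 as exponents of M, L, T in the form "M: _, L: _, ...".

M: 0, L: 0, T: -3

Collect each base-dimension exponent across the product:
  M: (1) + (1) + (0) − 2·(1) = 0
  L: (-1) + (1) + (0) − 2·(0) = 0
  T: (-2) + (-2) + (-1) − 2·(-1) = -3
So the dimensions are [T⁻³].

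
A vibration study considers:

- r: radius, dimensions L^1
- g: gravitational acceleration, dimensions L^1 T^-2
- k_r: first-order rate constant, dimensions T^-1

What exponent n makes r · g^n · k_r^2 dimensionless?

Balance the L exponent: (1)·n from g, plus (1) + 2·(0) = 1 from the rest, must sum to zero.
n + 1 = 0, so n = -1.

-1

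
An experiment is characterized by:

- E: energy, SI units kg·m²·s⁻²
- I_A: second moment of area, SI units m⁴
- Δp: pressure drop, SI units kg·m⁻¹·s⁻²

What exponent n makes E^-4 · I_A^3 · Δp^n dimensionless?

Balance the M exponent: (1)·n from Δp, plus −4·(1) + 3·(0) = -4 from the rest, must sum to zero.
n − 4 = 0, so n = 4.

4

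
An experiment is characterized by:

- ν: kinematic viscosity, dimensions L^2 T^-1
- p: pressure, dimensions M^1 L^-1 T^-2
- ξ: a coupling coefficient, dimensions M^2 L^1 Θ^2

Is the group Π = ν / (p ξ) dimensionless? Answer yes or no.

Sum the exponent of each base dimension across the product:
  M: [ν]_M − [p]_M − [ξ]_M = (0) − (1) − (2) = -3
  L: [ν]_L − [p]_L − [ξ]_L = (2) − (-1) − (1) = 2
  T: [ν]_T − [p]_T − [ξ]_T = (-1) − (-2) − (0) = 1
  Θ: [ν]_Θ − [p]_Θ − [ξ]_Θ = (0) − (0) − (2) = -2
Net dimensions [M⁻³ L² T Θ⁻²] ≠ [1] — not dimensionless.

no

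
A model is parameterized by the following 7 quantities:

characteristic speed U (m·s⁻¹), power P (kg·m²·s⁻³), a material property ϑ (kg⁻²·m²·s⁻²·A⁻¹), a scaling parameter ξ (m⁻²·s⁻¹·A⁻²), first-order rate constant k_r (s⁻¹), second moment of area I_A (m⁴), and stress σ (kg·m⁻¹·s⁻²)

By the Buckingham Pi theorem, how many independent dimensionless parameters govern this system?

3

There are 7 variables and 4 base dimensions (M, L, T, I).
The dimension matrix has rank 4.
Independent dimensionless groups: 7 − 4 = 3.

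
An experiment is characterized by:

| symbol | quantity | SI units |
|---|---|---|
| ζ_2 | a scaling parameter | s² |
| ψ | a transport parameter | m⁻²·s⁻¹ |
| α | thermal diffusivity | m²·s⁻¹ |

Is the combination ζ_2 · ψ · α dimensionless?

Sum the exponent of each base dimension across the product:
  L: [ζ_2]_L + [ψ]_L + [α]_L = (0) + (-2) + (2) = 0
  T: [ζ_2]_T + [ψ]_T + [α]_T = (2) + (-1) + (-1) = 0
All base exponents vanish — dimensionless.

yes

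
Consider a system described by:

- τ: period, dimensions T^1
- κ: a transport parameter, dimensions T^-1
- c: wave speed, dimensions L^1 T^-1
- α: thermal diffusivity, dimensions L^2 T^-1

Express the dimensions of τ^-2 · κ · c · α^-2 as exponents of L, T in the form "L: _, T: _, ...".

Collect each base-dimension exponent across the product:
  L: −2·(0) + (0) + (1) − 2·(2) = -3
  T: −2·(1) + (-1) + (-1) − 2·(-1) = -2
So the dimensions are [L⁻³ T⁻²].

L: -3, T: -2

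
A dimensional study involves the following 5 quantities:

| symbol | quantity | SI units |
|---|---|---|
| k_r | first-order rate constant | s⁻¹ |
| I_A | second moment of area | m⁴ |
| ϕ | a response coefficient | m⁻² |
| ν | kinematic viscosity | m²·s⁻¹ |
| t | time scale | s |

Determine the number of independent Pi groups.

3

There are 5 variables and 2 base dimensions (L, T).
The dimension matrix has rank 2.
Independent dimensionless groups: 5 − 2 = 3.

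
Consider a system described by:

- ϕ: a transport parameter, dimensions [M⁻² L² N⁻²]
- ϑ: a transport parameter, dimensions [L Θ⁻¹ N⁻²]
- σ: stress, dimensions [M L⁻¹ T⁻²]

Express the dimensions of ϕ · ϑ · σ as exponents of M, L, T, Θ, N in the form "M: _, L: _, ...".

Collect each base-dimension exponent across the product:
  M: (-2) + (0) + (1) = -1
  L: (2) + (1) + (-1) = 2
  T: (0) + (0) + (-2) = -2
  Θ: (0) + (-1) + (0) = -1
  N: (-2) + (-2) + (0) = -4
So the dimensions are [M⁻¹ L² T⁻² Θ⁻¹ N⁻⁴].

M: -1, L: 2, T: -2, Θ: -1, N: -4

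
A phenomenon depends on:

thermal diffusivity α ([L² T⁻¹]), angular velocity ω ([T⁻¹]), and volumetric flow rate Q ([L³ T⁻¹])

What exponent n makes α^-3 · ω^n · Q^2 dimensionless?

1

Balance the T exponent: (-1)·n from ω, plus −3·(-1) + 2·(-1) = 1 from the rest, must sum to zero.
−n + 1 = 0, so n = 1.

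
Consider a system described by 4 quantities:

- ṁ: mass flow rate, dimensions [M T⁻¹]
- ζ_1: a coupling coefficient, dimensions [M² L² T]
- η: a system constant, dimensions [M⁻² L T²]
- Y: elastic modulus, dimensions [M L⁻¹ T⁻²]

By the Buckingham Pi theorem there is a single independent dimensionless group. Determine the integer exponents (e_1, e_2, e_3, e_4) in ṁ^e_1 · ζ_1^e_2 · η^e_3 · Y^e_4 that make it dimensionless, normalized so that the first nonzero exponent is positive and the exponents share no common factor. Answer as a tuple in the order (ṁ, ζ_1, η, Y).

M: e_1·(1) + e_2·(2) + e_3·(-2) + e_4·(1) = 0
L: e_1·(0) + e_2·(2) + e_3·(1) + e_4·(-1) = 0
T: e_1·(-1) + e_2·(1) + e_3·(2) + e_4·(-2) = 0
Solving this homogeneous linear system for the smallest-integer solution (first nonzero entry positive) gives (3, -1, -1, -3).

(3, -1, -1, -3)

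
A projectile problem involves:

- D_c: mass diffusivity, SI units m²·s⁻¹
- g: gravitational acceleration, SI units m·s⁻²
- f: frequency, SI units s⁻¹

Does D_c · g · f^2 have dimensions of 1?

no

Sum the exponent of each base dimension across the product:
  L: [D_c]_L + [g]_L + 2·[f]_L = (2) + (1) + 2·(0) = 3
  T: [D_c]_T + [g]_T + 2·[f]_T = (-1) + (-2) + 2·(-1) = -5
Net dimensions [L³ T⁻⁵] ≠ [1] — not dimensionless.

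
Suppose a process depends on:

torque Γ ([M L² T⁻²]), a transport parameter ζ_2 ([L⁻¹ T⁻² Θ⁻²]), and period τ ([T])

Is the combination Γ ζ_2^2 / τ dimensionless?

no

Sum the exponent of each base dimension across the product:
  M: [Γ]_M + 2·[ζ_2]_M − [τ]_M = (1) + 2·(0) − (0) = 1
  L: [Γ]_L + 2·[ζ_2]_L − [τ]_L = (2) + 2·(-1) − (0) = 0
  T: [Γ]_T + 2·[ζ_2]_T − [τ]_T = (-2) + 2·(-2) − (1) = -7
  Θ: [Γ]_Θ + 2·[ζ_2]_Θ − [τ]_Θ = (0) + 2·(-2) − (0) = -4
Net dimensions [M T⁻⁷ Θ⁻⁴] ≠ [1] — not dimensionless.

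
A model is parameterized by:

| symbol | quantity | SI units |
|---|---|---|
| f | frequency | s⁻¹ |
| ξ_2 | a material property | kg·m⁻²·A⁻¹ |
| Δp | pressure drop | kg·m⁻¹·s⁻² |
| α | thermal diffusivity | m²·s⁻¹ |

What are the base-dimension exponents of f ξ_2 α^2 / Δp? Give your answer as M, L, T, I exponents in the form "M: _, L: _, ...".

Collect each base-dimension exponent across the product:
  M: (0) + (1) − (1) + 2·(0) = 0
  L: (0) + (-2) − (-1) + 2·(2) = 3
  T: (-1) + (0) − (-2) + 2·(-1) = -1
  I: (0) + (-1) − (0) + 2·(0) = -1
So the dimensions are [L³ T⁻¹ I⁻¹].

M: 0, L: 3, T: -1, I: -1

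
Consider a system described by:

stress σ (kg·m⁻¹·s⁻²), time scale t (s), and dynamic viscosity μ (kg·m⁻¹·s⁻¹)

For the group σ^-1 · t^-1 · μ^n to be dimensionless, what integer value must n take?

Balance the M exponent: (1)·n from μ, plus −(1) − (0) = -1 from the rest, must sum to zero.
n − 1 = 0, so n = 1.

1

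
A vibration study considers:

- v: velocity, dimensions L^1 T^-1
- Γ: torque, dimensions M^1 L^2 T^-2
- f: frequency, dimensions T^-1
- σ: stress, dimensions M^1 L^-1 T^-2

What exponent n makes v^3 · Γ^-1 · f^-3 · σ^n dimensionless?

1

Balance the M exponent: (1)·n from σ, plus 3·(0) − (1) − 3·(0) = -1 from the rest, must sum to zero.
n − 1 = 0, so n = 1.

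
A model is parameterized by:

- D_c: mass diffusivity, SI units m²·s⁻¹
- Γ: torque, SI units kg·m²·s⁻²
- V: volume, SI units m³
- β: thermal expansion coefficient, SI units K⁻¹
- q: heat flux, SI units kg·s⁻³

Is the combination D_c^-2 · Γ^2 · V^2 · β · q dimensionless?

Sum the exponent of each base dimension across the product:
  M: −2·[D_c]_M + 2·[Γ]_M + 2·[V]_M + [β]_M + [q]_M = −2·(0) + 2·(1) + 2·(0) + (0) + (1) = 3
  L: −2·[D_c]_L + 2·[Γ]_L + 2·[V]_L + [β]_L + [q]_L = −2·(2) + 2·(2) + 2·(3) + (0) + (0) = 6
  T: −2·[D_c]_T + 2·[Γ]_T + 2·[V]_T + [β]_T + [q]_T = −2·(-1) + 2·(-2) + 2·(0) + (0) + (-3) = -5
  Θ: −2·[D_c]_Θ + 2·[Γ]_Θ + 2·[V]_Θ + [β]_Θ + [q]_Θ = −2·(0) + 2·(0) + 2·(0) + (-1) + (0) = -1
Net dimensions [M³ L⁶ T⁻⁵ Θ⁻¹] ≠ [1] — not dimensionless.

no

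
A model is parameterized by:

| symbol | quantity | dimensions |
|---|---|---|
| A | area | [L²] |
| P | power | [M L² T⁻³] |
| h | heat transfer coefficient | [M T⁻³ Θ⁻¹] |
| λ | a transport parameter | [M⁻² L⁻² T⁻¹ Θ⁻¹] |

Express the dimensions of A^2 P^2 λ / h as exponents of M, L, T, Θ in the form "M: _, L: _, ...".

M: -1, L: 6, T: -4, Θ: 0

Collect each base-dimension exponent across the product:
  M: 2·(0) + 2·(1) − (1) + (-2) = -1
  L: 2·(2) + 2·(2) − (0) + (-2) = 6
  T: 2·(0) + 2·(-3) − (-3) + (-1) = -4
  Θ: 2·(0) + 2·(0) − (-1) + (-1) = 0
So the dimensions are [M⁻¹ L⁶ T⁻⁴].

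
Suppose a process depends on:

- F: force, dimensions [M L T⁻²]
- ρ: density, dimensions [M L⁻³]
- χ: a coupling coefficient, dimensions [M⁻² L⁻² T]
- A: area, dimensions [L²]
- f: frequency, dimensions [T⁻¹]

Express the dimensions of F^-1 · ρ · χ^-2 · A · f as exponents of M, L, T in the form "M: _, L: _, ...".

Collect each base-dimension exponent across the product:
  M: −(1) + (1) − 2·(-2) + (0) + (0) = 4
  L: −(1) + (-3) − 2·(-2) + (2) + (0) = 2
  T: −(-2) + (0) − 2·(1) + (0) + (-1) = -1
So the dimensions are [M⁴ L² T⁻¹].

M: 4, L: 2, T: -1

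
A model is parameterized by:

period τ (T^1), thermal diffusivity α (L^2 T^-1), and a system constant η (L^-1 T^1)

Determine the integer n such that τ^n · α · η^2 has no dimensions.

Balance the T exponent: (1)·n from τ, plus (-1) + 2·(1) = 1 from the rest, must sum to zero.
n + 1 = 0, so n = -1.

-1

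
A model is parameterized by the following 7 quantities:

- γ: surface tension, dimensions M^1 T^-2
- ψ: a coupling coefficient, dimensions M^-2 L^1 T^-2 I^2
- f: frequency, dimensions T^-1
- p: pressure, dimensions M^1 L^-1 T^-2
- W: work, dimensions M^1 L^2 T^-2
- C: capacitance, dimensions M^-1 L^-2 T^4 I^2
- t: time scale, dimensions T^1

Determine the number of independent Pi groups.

3

There are 7 variables and 4 base dimensions (M, L, T, I).
The dimension matrix has rank 4.
Independent dimensionless groups: 7 − 4 = 3.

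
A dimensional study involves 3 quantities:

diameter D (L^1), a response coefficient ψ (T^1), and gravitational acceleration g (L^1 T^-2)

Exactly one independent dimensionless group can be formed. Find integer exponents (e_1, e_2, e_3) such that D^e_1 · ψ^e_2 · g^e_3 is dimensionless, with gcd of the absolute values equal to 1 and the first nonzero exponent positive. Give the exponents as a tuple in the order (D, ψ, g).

L: e_1·(1) + e_2·(0) + e_3·(1) = 0
T: e_1·(0) + e_2·(1) + e_3·(-2) = 0
Solving this homogeneous linear system for the smallest-integer solution (first nonzero entry positive) gives (1, -2, -1).

(1, -2, -1)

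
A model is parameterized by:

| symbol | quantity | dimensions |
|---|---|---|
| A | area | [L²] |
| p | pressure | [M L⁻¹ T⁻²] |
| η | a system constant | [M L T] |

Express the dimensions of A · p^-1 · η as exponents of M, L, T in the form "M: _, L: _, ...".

Collect each base-dimension exponent across the product:
  M: (0) − (1) + (1) = 0
  L: (2) − (-1) + (1) = 4
  T: (0) − (-2) + (1) = 3
So the dimensions are [L⁴ T³].

M: 0, L: 4, T: 3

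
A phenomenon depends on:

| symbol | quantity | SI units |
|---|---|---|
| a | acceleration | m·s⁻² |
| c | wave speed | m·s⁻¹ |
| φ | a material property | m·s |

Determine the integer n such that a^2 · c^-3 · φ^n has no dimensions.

Balance the L exponent: (1)·n from φ, plus 2·(1) − 3·(1) = -1 from the rest, must sum to zero.
n − 1 = 0, so n = 1.

1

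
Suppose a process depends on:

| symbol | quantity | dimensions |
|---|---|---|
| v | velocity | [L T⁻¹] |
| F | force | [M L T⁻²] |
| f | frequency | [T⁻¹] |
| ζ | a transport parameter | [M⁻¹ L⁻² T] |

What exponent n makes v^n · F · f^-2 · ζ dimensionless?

1

Balance the L exponent: (1)·n from v, plus (1) − 2·(0) + (-2) = -1 from the rest, must sum to zero.
n − 1 = 0, so n = 1.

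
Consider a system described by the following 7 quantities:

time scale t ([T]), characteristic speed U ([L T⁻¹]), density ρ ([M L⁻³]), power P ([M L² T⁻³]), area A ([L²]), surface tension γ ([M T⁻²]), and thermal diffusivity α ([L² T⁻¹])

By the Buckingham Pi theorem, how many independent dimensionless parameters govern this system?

There are 7 variables and 3 base dimensions (M, L, T).
The dimension matrix has rank 3.
Independent dimensionless groups: 7 − 3 = 4.

4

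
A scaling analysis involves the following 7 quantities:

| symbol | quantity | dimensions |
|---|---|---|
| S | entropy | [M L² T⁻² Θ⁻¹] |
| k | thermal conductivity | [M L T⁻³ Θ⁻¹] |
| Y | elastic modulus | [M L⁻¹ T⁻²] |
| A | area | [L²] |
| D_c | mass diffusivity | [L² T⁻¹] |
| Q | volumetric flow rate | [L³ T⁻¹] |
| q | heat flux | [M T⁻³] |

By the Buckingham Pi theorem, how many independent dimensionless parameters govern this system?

There are 7 variables and 4 base dimensions (M, L, T, Θ).
The dimension matrix has rank 4.
Independent dimensionless groups: 7 − 4 = 3.

3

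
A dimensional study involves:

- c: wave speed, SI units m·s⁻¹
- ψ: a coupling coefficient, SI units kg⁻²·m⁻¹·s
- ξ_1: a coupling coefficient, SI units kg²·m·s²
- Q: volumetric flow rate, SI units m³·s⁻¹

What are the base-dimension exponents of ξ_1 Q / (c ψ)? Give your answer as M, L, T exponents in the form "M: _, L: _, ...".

M: 4, L: 4, T: 1

Collect each base-dimension exponent across the product:
  M: −(0) − (-2) + (2) + (0) = 4
  L: −(1) − (-1) + (1) + (3) = 4
  T: −(-1) − (1) + (2) + (-1) = 1
So the dimensions are [M⁴ L⁴ T].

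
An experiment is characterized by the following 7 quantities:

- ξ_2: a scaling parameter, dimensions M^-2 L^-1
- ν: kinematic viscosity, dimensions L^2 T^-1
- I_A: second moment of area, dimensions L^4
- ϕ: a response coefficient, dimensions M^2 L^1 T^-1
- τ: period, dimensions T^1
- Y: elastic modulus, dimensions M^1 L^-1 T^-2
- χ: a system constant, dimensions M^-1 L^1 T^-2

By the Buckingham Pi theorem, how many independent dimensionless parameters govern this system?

4

There are 7 variables and 3 base dimensions (M, L, T).
The dimension matrix has rank 3.
Independent dimensionless groups: 7 − 3 = 4.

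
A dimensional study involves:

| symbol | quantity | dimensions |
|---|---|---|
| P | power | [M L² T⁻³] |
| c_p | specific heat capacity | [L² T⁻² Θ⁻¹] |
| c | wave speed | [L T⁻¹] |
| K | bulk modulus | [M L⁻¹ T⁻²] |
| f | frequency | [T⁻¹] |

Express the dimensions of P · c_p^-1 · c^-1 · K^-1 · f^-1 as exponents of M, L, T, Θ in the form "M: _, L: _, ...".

Collect each base-dimension exponent across the product:
  M: (1) − (0) − (0) − (1) − (0) = 0
  L: (2) − (2) − (1) − (-1) − (0) = 0
  T: (-3) − (-2) − (-1) − (-2) − (-1) = 3
  Θ: (0) − (-1) − (0) − (0) − (0) = 1
So the dimensions are [T³ Θ].

M: 0, L: 0, T: 3, Θ: 1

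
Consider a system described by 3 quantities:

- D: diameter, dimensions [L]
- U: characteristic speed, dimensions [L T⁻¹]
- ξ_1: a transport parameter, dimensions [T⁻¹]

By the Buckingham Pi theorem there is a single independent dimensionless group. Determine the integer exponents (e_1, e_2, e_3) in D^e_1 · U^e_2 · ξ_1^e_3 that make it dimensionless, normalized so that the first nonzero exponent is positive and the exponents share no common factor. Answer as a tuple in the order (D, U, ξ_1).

L: e_1·(1) + e_2·(1) + e_3·(0) = 0
T: e_1·(0) + e_2·(-1) + e_3·(-1) = 0
Solving this homogeneous linear system for the smallest-integer solution (first nonzero entry positive) gives (1, -1, 1).

(1, -1, 1)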